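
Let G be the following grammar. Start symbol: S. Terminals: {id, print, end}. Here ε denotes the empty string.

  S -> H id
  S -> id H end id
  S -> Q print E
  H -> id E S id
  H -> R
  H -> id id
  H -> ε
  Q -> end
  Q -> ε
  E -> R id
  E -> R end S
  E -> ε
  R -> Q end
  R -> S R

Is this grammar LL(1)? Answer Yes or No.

FIRST(S) = {end, id, print}
FIRST(H) = {ε, end, id, print}
FIRST(Q) = {ε, end}
FIRST(E) = {ε, end, id, print}
FIRST(R) = {end, id, print}
FOLLOW(S) = {$, end, id, print}
FOLLOW(H) = {end, id}
FOLLOW(Q) = {end, print}
FOLLOW(E) = {$, end, id, print}
FOLLOW(R) = {end, id}
Cell M[E, end] receives both E -> R id and E -> R end S and E -> ε — the grammar is not LL(1).

No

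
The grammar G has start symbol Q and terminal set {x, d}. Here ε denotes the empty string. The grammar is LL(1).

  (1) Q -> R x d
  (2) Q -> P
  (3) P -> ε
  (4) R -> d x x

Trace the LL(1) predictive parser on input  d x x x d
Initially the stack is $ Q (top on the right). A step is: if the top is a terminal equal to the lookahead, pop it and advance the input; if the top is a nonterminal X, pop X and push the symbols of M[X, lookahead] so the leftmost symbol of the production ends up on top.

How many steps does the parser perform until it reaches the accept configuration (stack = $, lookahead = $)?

step 1: stack=$ Q  input=d x x x d $  — expand Q -> R x d
step 2: stack=$ d x R  input=d x x x d $  — expand R -> d x x
step 3: stack=$ d x x x d  input=d x x x d $  — match d
step 4: stack=$ d x x x  input=x x x d $  — match x
step 5: stack=$ d x x  input=x x d $  — match x
step 6: stack=$ d x  input=x d $  — match x
step 7: stack=$ d  input=d $  — match d
Accept reached after 7 steps.

7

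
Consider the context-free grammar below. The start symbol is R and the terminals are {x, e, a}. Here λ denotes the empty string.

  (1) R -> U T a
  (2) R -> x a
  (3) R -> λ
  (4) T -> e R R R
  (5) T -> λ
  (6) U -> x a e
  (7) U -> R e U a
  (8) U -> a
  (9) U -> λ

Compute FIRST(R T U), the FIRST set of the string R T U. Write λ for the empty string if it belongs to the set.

FIRST(T) = {λ, e}
FIRST(R) = {λ, a, e, x}  (via U T a)
FIRST(U) = {λ, a, e, x}  (via R e U a)
FIRST(R T U): take FIRST of each symbol in turn, carrying on past any symbol whose FIRST contains λ; result {λ, a, e, x}.

{λ, a, e, x}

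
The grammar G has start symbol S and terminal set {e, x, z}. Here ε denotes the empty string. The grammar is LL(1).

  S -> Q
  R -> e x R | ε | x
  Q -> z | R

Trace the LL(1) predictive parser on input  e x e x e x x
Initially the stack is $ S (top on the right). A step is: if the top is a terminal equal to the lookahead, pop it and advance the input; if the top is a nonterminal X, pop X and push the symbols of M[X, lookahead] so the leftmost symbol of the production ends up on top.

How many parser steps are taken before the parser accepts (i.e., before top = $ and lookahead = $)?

      Stack    Input            Action
   1  $ S      e x e x e x x $  expand S -> Q
   2  $ Q      e x e x e x x $  expand Q -> R
   3  $ R      e x e x e x x $  expand R -> e x R
   4  $ R x e  e x e x e x x $  match e
   5  $ R x    x e x e x x $    match x
   6  $ R      e x e x x $      expand R -> e x R
   7  $ R x e  e x e x x $      match e
   8  $ R x    x e x x $        match x
   9  $ R      e x x $          expand R -> e x R
  10  $ R x e  e x x $          match e
  11  $ R x    x x $            match x
  12  $ R      x $              expand R -> x
  13  $ x      x $              match x
Accept reached after 13 steps.

13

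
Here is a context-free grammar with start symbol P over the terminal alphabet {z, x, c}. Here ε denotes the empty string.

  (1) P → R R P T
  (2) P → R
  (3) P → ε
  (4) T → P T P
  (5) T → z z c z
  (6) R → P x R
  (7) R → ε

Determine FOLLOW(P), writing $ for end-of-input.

{$, x, z}

FIRST(P) = {ε, x, z}  (via R R P T, R)
FIRST(T) = {x, z}  (via P T P)
FIRST(R) = {ε, x, z}  (via P x R)
FOLLOW(P) includes $ since P is the start symbol.
FOLLOW(P): in P→R R P T, P is followed by T with FIRST {x, z}; in T→P T P (occurrence 1), P is followed by T P with FIRST {x, z}; in T→P T P (occurrence 2), the suffix after P is empty, so FOLLOW(P) ⊇ FOLLOW(T) = {$, x, z}; in R→P x R, P is followed by x R with FIRST {x}. Thus FOLLOW(P) = {$, x, z}.
FOLLOW(T): in P→R R P T, the suffix after T is empty, so FOLLOW(T) ⊇ FOLLOW(P) = {$, x, z}; in T→P T P, T is followed by P with FIRST {ε, x, z}; in T→P T P, the suffix after T is nullable (adds nothing new). Thus FOLLOW(T) = {$, x, z}.
FOLLOW(R): in P→R R P T (occurrence 1), R is followed by R P T with FIRST {x, z}; in P→R R P T (occurrence 2), R is followed by P T with FIRST {x, z}; in P→R, the suffix after R is empty, so FOLLOW(R) ⊇ FOLLOW(P) = {$, x, z}; in R→P x R, the suffix after R is empty (adds nothing new). Thus FOLLOW(R) = {$, x, z}.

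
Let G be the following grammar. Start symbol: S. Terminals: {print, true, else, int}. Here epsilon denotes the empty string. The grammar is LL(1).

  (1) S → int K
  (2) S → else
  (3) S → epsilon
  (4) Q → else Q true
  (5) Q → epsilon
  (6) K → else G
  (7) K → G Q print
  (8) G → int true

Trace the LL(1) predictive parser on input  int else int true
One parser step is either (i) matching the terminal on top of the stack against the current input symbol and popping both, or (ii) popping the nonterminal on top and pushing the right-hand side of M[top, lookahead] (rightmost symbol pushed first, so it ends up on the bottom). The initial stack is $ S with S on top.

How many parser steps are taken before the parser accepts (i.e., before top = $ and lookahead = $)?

     Stack       Input                Action
  1  $ S         int else int true $  expand S → int K
  2  $ K int     int else int true $  match int
  3  $ K         else int true $      expand K → else G
  4  $ G else    else int true $      match else
  5  $ G         int true $           expand G → int true
  6  $ true int  int true $           match int
  7  $ true      true $               match true
Accept reached after 7 steps.

7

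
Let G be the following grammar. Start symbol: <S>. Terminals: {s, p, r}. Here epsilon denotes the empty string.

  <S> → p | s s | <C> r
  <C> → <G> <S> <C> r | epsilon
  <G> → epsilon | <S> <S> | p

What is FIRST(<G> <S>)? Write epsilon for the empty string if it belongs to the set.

FIRST(<S>) = {p, r, s}  (via <C> r)
FIRST(<G>) = {epsilon, p, r, s}  (via <S> <S>)
FIRST(<C>) = {epsilon, p, r, s}  (via <G> <S> <C> r)
FIRST(<G> <S>): take FIRST of each symbol in turn, carrying on past any symbol whose FIRST contains epsilon; result {p, r, s}.

{p, r, s}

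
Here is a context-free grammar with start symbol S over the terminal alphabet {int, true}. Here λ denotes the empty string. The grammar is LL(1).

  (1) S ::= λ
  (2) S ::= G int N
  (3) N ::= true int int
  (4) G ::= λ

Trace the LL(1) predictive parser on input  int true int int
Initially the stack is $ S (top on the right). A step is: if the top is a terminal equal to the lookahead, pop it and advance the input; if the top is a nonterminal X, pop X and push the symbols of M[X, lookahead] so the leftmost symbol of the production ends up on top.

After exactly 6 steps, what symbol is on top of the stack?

step 1: stack=$ S  input=int true int int $  — expand S ::= G int N
step 2: stack=$ N int G  input=int true int int $  — expand G ::= λ
step 3: stack=$ N int  input=int true int int $  — match int
step 4: stack=$ N  input=true int int $  — expand N ::= true int int
step 5: stack=$ int int true  input=true int int $  — match true
step 6: stack=$ int int  input=int int $  — match int
Stack after step 6: $ int (top = int).

int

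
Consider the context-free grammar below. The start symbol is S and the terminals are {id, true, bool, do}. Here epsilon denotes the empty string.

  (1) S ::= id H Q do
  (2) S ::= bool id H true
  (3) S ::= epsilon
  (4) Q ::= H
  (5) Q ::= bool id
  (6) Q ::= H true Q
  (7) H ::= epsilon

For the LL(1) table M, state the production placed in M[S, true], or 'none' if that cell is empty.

FIRST(S) = {epsilon, bool, id}
FIRST(H) = {epsilon}
FIRST(Q) = {epsilon, bool, true}  (via H, H true Q)
FOLLOW(S) includes $ since S is the start symbol.
FOLLOW(S): S appears on no right-hand side. Thus FOLLOW(S) = {$}.
For S ::= id H Q do: FIRST(id H Q do) = {id}, so it goes in M[S, t] for t ∈ {id}.
For S ::= bool id H true: FIRST(bool id H true) = {bool}, so it goes in M[S, t] for t ∈ {bool}.
For S ::= epsilon: FIRST(epsilon) = {epsilon}, so it goes in M[S, t] for t ∈ {}; since epsilon ∈ FIRST, also for every t ∈ FOLLOW(S) = {$}.
None of these place a production in M[S, true].

none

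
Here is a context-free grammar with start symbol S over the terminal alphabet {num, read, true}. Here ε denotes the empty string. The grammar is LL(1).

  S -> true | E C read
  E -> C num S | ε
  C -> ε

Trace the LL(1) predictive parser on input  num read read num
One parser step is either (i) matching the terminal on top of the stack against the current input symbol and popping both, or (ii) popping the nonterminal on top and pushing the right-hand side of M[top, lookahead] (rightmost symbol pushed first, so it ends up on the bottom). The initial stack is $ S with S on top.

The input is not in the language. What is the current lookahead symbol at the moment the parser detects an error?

      Stack              Input                Action
   1  $ S                num read read num $  expand S -> E C read
   2  $ read C E         num read read num $  expand E -> C num S
   3  $ read C S num C   num read read num $  expand C -> ε
   4  $ read C S num     num read read num $  match num
   5  $ read C S         read read num $      expand S -> E C read
   6  $ read C read C E  read read num $      expand E -> ε
   7  $ read C read C    read read num $      expand C -> ε
   8  $ read C read      read read num $      match read
   9  $ read C           read num $           expand C -> ε
  10  $ read             read num $           match read
  11  $                  num $                error: stack empty but input remains

num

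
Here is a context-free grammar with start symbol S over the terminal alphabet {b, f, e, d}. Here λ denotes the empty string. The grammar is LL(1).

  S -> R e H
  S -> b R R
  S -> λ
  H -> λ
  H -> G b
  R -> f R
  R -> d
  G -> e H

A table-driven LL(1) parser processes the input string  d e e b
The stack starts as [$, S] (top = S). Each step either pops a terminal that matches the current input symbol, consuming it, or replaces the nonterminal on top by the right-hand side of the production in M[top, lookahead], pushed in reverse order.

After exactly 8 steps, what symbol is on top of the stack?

b

step 1: stack=$ S  input=d e e b $  — expand S -> R e H
step 2: stack=$ H e R  input=d e e b $  — expand R -> d
step 3: stack=$ H e d  input=d e e b $  — match d
step 4: stack=$ H e  input=e e b $  — match e
step 5: stack=$ H  input=e b $  — expand H -> G b
step 6: stack=$ b G  input=e b $  — expand G -> e H
step 7: stack=$ b H e  input=e b $  — match e
step 8: stack=$ b H  input=b $  — expand H -> λ
Stack after step 8: $ b (top = b).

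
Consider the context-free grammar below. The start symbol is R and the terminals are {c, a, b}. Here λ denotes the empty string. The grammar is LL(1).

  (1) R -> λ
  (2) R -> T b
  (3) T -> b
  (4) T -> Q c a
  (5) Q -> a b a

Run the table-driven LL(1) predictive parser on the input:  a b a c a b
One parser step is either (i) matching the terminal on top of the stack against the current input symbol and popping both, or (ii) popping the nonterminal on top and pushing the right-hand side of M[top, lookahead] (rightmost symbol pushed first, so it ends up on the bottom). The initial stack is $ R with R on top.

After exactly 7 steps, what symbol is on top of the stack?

step 1: stack=$ R  input=a b a c a b $  — expand R -> T b
step 2: stack=$ b T  input=a b a c a b $  — expand T -> Q c a
step 3: stack=$ b a c Q  input=a b a c a b $  — expand Q -> a b a
step 4: stack=$ b a c a b a  input=a b a c a b $  — match a
step 5: stack=$ b a c a b  input=b a c a b $  — match b
step 6: stack=$ b a c a  input=a c a b $  — match a
step 7: stack=$ b a c  input=c a b $  — match c
Stack after step 7: $ b a (top = a).

a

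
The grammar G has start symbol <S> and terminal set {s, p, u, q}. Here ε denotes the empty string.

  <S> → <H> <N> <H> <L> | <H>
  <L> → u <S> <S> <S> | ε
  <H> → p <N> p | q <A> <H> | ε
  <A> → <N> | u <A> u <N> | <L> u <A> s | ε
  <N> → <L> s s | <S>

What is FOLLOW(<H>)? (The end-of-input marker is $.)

FIRST(<L>) = {ε, u}
FIRST(<H>) = {ε, p, q}
FIRST(<S>) = {ε, p, q, s, u}  (via <H> <N> <H> <L>, <H>)
FIRST(<N>) = {ε, p, q, s, u}  (via <L> s s, <S>)
FIRST(<A>) = {ε, p, q, s, u}  (via <N>, <L> u <A> s)
FOLLOW(<S>) includes $ since <S> is the start symbol.
FOLLOW(<S>): in <L>→u <S> <S> <S> (occurrence 1), <S> is followed by <S> <S> with FIRST {ε, p, q, s, u}; in <L>→u <S> <S> <S> (occurrence 1), the suffix after <S> is nullable, so FOLLOW(<S>) ⊇ FOLLOW(<L>) = {$, p, q, s, u}; in <L>→u <S> <S> <S> (occurrence 2), <S> is followed by <S> with FIRST {ε, p, q, s, u}; in <L>→u <S> <S> <S> (occurrence 2), the suffix after <S> is nullable, so FOLLOW(<S>) ⊇ FOLLOW(<L>) = {$, p, q, s, u}; in <L>→u <S> <S> <S> (occurrence 3), the suffix after <S> is empty, so FOLLOW(<S>) ⊇ FOLLOW(<L>) = {$, p, q, s, u}; in <N>→<S>, the suffix after <S> is empty, so FOLLOW(<S>) ⊇ FOLLOW(<N>) = {$, p, q, s, u}. Thus FOLLOW(<S>) = {$, p, q, s, u}.
FOLLOW(<L>): in <S>→<H> <N> <H> <L>, the suffix after <L> is empty, so FOLLOW(<L>) ⊇ FOLLOW(<S>) = {$, p, q, s, u}; in <A>→<L> u <A> s, <L> is followed by u <A> s with FIRST {u}; in <N>→<L> s s, <L> is followed by s s with FIRST {s}. Thus FOLLOW(<L>) = {$, p, q, s, u}.
FOLLOW(<H>): in <S>→<H> <N> <H> <L> (occurrence 1), <H> is followed by <N> <H> <L> with FIRST {ε, p, q, s, u}; in <S>→<H> <N> <H> <L> (occurrence 1), the suffix after <H> is nullable, so FOLLOW(<H>) ⊇ FOLLOW(<S>) = {$, p, q, s, u}; in <S>→<H> <N> <H> <L> (occurrence 2), <H> is followed by <L> with FIRST {ε, u}; in <S>→<H> <N> <H> <L> (occurrence 2), the suffix after <H> is nullable, so FOLLOW(<H>) ⊇ FOLLOW(<S>) = {$, p, q, s, u}; in <S>→<H>, the suffix after <H> is empty, so FOLLOW(<H>) ⊇ FOLLOW(<S>) = {$, p, q, s, u}; in <H>→q <A> <H>, the suffix after <H> is empty (adds nothing new). Thus FOLLOW(<H>) = {$, p, q, s, u}.
FOLLOW(<A>): in <H>→q <A> <H>, <A> is followed by <H> with FIRST {ε, p, q}; in <H>→q <A> <H>, the suffix after <A> is nullable, so FOLLOW(<A>) ⊇ FOLLOW(<H>) = {$, p, q, s, u}; in <A>→u <A> u <N>, <A> is followed by u <N> with FIRST {u}; in <A>→<L> u <A> s, <A> is followed by s with FIRST {s}. Thus FOLLOW(<A>) = {$, p, q, s, u}.
FOLLOW(<N>): in <S>→<H> <N> <H> <L>, <N> is followed by <H> <L> with FIRST {ε, p, q, u}; in <S>→<H> <N> <H> <L>, the suffix after <N> is nullable, so FOLLOW(<N>) ⊇ FOLLOW(<S>) = {$, p, q, s, u}; in <H>→p <N> p, <N> is followed by p with FIRST {p}; in <A>→<N>, the suffix after <N> is empty, so FOLLOW(<N>) ⊇ FOLLOW(<A>) = {$, p, q, s, u}; in <A>→u <A> u <N>, the suffix after <N> is empty, so FOLLOW(<N>) ⊇ FOLLOW(<A>) = {$, p, q, s, u}. Thus FOLLOW(<N>) = {$, p, q, s, u}.

{$, p, q, s, u}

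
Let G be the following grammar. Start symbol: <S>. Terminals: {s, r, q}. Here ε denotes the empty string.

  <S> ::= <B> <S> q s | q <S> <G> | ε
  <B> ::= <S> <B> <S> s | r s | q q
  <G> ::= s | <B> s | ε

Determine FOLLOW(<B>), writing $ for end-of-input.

{q, r, s}

FIRST(<S>) = {ε, q, r}  (via <B> <S> q s)
FIRST(<B>) = {q, r}  (via <S> <B> <S> s)
FIRST(<G>) = {ε, q, r, s}  (via <B> s)
FOLLOW(<S>) includes $ since <S> is the start symbol.
FOLLOW(<S>): in <S>::=<B> <S> q s, <S> is followed by q s with FIRST {q}; in <S>::=q <S> <G>, <S> is followed by <G> with FIRST {ε, q, r, s}; in <S>::=q <S> <G>, the suffix after <S> is nullable (adds nothing new); in <B>::=<S> <B> <S> s (occurrence 1), <S> is followed by <B> <S> s with FIRST {q, r}; in <B>::=<S> <B> <S> s (occurrence 2), <S> is followed by s with FIRST {s}. Thus FOLLOW(<S>) = {$, q, r, s}.
FOLLOW(<B>): in <S>::=<B> <S> q s, <B> is followed by <S> q s with FIRST {q, r}; in <B>::=<S> <B> <S> s, <B> is followed by <S> s with FIRST {q, r, s}; in <G>::=<B> s, <B> is followed by s with FIRST {s}. Thus FOLLOW(<B>) = {q, r, s}.
FOLLOW(<G>): in <S>::=q <S> <G>, the suffix after <G> is empty, so FOLLOW(<G>) ⊇ FOLLOW(<S>) = {$, q, r, s}. Thus FOLLOW(<G>) = {$, q, r, s}.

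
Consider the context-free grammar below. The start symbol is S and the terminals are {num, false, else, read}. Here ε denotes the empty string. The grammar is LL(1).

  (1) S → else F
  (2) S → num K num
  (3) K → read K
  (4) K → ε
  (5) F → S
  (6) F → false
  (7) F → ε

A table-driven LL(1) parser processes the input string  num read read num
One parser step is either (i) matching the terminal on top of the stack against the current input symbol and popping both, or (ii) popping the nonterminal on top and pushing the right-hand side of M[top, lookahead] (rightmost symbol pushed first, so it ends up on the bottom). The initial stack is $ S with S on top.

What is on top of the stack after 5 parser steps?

step 1: stack=$ S  input=num read read num $  — expand S → num K num
step 2: stack=$ num K num  input=num read read num $  — match num
step 3: stack=$ num K  input=read read num $  — expand K → read K
step 4: stack=$ num K read  input=read read num $  — match read
step 5: stack=$ num K  input=read num $  — expand K → read K
Stack after step 5: $ num K read (top = read).

read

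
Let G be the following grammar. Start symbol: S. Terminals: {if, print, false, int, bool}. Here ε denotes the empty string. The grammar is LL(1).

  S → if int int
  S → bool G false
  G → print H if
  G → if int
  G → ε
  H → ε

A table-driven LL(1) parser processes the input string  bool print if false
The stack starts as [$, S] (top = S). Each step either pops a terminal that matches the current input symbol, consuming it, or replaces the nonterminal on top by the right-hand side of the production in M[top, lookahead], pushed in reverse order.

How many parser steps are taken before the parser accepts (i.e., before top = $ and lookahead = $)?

     Stack               Input                  Action
  1  $ S                 bool print if false $  expand S → bool G false
  2  $ false G bool      bool print if false $  match bool
  3  $ false G           print if false $       expand G → print H if
  4  $ false if H print  print if false $       match print
  5  $ false if H        if false $             expand H → ε
  6  $ false if          if false $             match if
  7  $ false             false $                match false
Accept reached after 7 steps.

7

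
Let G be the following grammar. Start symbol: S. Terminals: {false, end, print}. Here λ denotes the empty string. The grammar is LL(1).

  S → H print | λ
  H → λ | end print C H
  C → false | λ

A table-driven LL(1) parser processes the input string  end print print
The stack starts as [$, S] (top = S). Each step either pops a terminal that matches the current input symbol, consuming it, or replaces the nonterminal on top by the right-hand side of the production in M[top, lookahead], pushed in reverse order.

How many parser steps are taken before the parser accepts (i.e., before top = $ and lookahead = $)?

7

step 1: stack=$ S  input=end print print $  — expand S → H print
step 2: stack=$ print H  input=end print print $  — expand H → end print C H
step 3: stack=$ print H C print end  input=end print print $  — match end
step 4: stack=$ print H C print  input=print print $  — match print
step 5: stack=$ print H C  input=print $  — expand C → λ
step 6: stack=$ print H  input=print $  — expand H → λ
step 7: stack=$ print  input=print $  — match print
Accept reached after 7 steps.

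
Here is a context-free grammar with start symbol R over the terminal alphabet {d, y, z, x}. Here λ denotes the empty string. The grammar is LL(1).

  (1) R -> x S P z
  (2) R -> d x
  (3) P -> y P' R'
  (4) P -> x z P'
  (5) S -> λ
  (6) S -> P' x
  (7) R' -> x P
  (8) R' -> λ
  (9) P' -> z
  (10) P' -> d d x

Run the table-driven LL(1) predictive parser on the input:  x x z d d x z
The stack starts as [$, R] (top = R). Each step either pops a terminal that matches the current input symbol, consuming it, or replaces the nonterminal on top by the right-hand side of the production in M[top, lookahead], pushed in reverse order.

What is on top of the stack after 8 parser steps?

d

     Stack       Input            Action
  1  $ R         x x z d d x z $  expand R -> x S P z
  2  $ z P S x   x x z d d x z $  match x
  3  $ z P S     x z d d x z $    expand S -> λ
  4  $ z P       x z d d x z $    expand P -> x z P'
  5  $ z P' z x  x z d d x z $    match x
  6  $ z P' z    z d d x z $      match z
  7  $ z P'      d d x z $        expand P' -> d d x
  8  $ z x d d   d d x z $        match d
Stack after step 8: $ z x d (top = d).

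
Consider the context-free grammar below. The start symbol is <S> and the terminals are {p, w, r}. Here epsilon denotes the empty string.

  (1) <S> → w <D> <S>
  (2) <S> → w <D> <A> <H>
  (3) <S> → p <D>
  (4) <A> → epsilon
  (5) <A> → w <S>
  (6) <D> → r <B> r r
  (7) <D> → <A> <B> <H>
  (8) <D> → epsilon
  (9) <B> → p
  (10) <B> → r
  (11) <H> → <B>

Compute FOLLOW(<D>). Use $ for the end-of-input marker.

FIRST(<S>): from <S>→w <D> <S> we get {w}; from <S>→w <D> <A> <H> we get {w}; from <S>→p <D> we get {p}. So FIRST(<S>) = {p, w}.
FIRST(<A>): from <A>→epsilon we get {epsilon}; from <A>→w <S> we get {w}. So FIRST(<A>) = {epsilon, w}.
FIRST(<B>): from <B>→p we get {p}; from <B>→r we get {r}. So FIRST(<B>) = {p, r}.
FIRST(<D>): from <D>→r <B> r r we get {r}; from <D>→<A> <B> <H> we get {p, r, w}; from <D>→epsilon we get {epsilon}. So FIRST(<D>) = {epsilon, p, r, w}.
FIRST(<H>): from <H>→<B> we get {p, r}. So FIRST(<H>) = {p, r}.
FOLLOW(<S>) includes $ since <S> is the start symbol.
FOLLOW(<A>): in <S>→w <D> <A> <H>, <A> is followed by <H> with FIRST {p, r}; in <D>→<A> <B> <H>, <A> is followed by <B> <H> with FIRST {p, r}. Thus FOLLOW(<A>) = {p, r}.
FOLLOW(<S>): in <S>→w <D> <S>, the suffix after <S> is empty (adds nothing new); in <A>→w <S>, the suffix after <S> is empty, so FOLLOW(<S>) ⊇ FOLLOW(<A>) = {p, r}. Thus FOLLOW(<S>) = {$, p, r}.
FOLLOW(<D>): in <S>→w <D> <S>, <D> is followed by <S> with FIRST {p, w}; in <S>→w <D> <A> <H>, <D> is followed by <A> <H> with FIRST {p, r, w}; in <S>→p <D>, the suffix after <D> is empty, so FOLLOW(<D>) ⊇ FOLLOW(<S>) = {$, p, r}. Thus FOLLOW(<D>) = {$, p, r, w}.
FOLLOW(<H>): in <S>→w <D> <A> <H>, the suffix after <H> is empty, so FOLLOW(<H>) ⊇ FOLLOW(<S>) = {$, p, r}; in <D>→<A> <B> <H>, the suffix after <H> is empty, so FOLLOW(<H>) ⊇ FOLLOW(<D>) = {$, p, r, w}. Thus FOLLOW(<H>) = {$, p, r, w}.
FOLLOW(<B>): in <D>→r <B> r r, <B> is followed by r r with FIRST {r}; in <D>→<A> <B> <H>, <B> is followed by <H> with FIRST {p, r}; in <H>→<B>, the suffix after <B> is empty, so FOLLOW(<B>) ⊇ FOLLOW(<H>) = {$, p, r, w}. Thus FOLLOW(<B>) = {$, p, r, w}.

{$, p, r, w}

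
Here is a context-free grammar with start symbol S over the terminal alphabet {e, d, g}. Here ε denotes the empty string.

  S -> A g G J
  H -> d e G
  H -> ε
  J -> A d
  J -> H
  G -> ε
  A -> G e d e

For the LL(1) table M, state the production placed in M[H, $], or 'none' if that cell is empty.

H -> ε

FIRST(H) = {ε, d}
FIRST(G) = {ε}
FIRST(A) = {e}  (via G e d e)
FIRST(S) = {e}  (via A g G J)
FIRST(J) = {ε, d, e}  (via A d, H)
FOLLOW(S) includes $ since S is the start symbol.
FOLLOW(J): in S->A g G J, the suffix after J is empty, so FOLLOW(J) ⊇ FOLLOW(S) = {$}. Thus FOLLOW(J) = {$}.
FOLLOW(H): in J->H, the suffix after H is empty, so FOLLOW(H) ⊇ FOLLOW(J) = {$}. Thus FOLLOW(H) = {$}.
For H -> d e G: FIRST(d e G) = {d}, so it goes in M[H, t] for t ∈ {d}.
For H -> ε: FIRST(ε) = {ε}, so it goes in M[H, t] for t ∈ {}; since ε ∈ FIRST, also for every t ∈ FOLLOW(H) = {$}.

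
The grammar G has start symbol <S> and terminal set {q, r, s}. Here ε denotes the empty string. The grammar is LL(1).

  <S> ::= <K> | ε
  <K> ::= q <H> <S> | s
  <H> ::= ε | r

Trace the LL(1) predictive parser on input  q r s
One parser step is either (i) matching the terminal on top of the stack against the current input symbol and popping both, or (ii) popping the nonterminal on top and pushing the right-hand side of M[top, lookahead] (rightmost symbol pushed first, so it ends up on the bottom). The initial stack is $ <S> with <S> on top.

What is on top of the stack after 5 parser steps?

step 1: stack=$ <S>  input=q r s $  — expand <S> ::= <K>
step 2: stack=$ <K>  input=q r s $  — expand <K> ::= q <H> <S>
step 3: stack=$ <S> <H> q  input=q r s $  — match q
step 4: stack=$ <S> <H>  input=r s $  — expand <H> ::= r
step 5: stack=$ <S> r  input=r s $  — match r
Stack after step 5: $ <S> (top = <S>).

<S>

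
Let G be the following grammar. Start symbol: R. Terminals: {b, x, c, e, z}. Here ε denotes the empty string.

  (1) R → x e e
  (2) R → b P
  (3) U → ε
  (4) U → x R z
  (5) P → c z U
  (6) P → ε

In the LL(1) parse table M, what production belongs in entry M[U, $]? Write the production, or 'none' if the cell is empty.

U → ε

FIRST(R) = {b, x}
FIRST(U) = {ε, x}
FIRST(P) = {ε, c}
FOLLOW(R) includes $ since R is the start symbol.
FOLLOW(P): in R→b P, the suffix after P is empty, so FOLLOW(P) ⊇ FOLLOW(R) = {$, z}. Thus FOLLOW(P) = {$, z}.
FOLLOW(U): in P→c z U, the suffix after U is empty, so FOLLOW(U) ⊇ FOLLOW(P) = {$, z}. Thus FOLLOW(U) = {$, z}.
For U → ε: FIRST(ε) = {ε}, so it goes in M[U, t] for t ∈ {}; since ε ∈ FIRST, also for every t ∈ FOLLOW(U) = {$, z}.
For U → x R z: FIRST(x R z) = {x}, so it goes in M[U, t] for t ∈ {x}.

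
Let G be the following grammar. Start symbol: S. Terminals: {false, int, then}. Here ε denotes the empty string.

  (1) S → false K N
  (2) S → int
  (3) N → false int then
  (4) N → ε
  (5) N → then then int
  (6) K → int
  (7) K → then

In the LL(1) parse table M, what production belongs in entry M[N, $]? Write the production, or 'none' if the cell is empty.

N → ε

FIRST(S): from S→false K N we get {false}; from S→int we get {int}. So FIRST(S) = {false, int}.
FIRST(N): from N→false int then we get {false}; from N→ε we get {ε}; from N→then then int we get {then}. So FIRST(N) = {ε, false, then}.
FIRST(K): from K→int we get {int}; from K→then we get {then}. So FIRST(K) = {int, then}.
FOLLOW(S) includes $ since S is the start symbol.
FOLLOW(S): S appears on no right-hand side. Thus FOLLOW(S) = {$}.
FOLLOW(N): in S→false K N, the suffix after N is empty, so FOLLOW(N) ⊇ FOLLOW(S) = {$}. Thus FOLLOW(N) = {$}.
For N → false int then: FIRST(false int then) = {false}, so it goes in M[N, t] for t ∈ {false}.
For N → ε: FIRST(ε) = {ε}, so it goes in M[N, t] for t ∈ {}; since ε ∈ FIRST, also for every t ∈ FOLLOW(N) = {$}.
For N → then then int: FIRST(then then int) = {then}, so it goes in M[N, t] for t ∈ {then}.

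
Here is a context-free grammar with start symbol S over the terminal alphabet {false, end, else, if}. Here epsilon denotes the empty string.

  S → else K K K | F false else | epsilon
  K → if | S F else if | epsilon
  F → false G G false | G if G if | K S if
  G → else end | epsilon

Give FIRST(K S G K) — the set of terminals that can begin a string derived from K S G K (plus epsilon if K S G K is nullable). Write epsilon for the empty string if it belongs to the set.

{epsilon, else, false, if}

FIRST(G): from G→else end we get {else}; from G→epsilon we get {epsilon}. So FIRST(G) = {epsilon, else}.
FIRST(S): from S→else K K K we get {else}; from S→F false else we get {else, false, if}; from S→epsilon we get {epsilon}. So FIRST(S) = {epsilon, else, false, if}.
FIRST(K): from K→if we get {if}; from K→S F else if we get {else, false, if}; from K→epsilon we get {epsilon}. So FIRST(K) = {epsilon, else, false, if}.
FIRST(F): from F→false G G false we get {false}; from F→G if G if we get {else, if}; from F→K S if we get {else, false, if}. So FIRST(F) = {else, false, if}.
FIRST(K S G K): take FIRST of each symbol in turn, carrying on past any symbol whose FIRST contains epsilon; result {epsilon, else, false, if}.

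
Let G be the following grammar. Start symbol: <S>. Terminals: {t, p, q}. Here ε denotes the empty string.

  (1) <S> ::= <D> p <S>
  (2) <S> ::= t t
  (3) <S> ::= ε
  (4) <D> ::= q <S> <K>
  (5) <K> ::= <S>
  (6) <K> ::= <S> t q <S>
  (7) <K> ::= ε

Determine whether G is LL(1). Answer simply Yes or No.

No

FIRST(<S>) = {ε, q, t}
FIRST(<D>) = {q}
FIRST(<K>) = {ε, q, t}
FOLLOW(<S>) = {$, p, q, t}
FOLLOW(<D>) = {p}
FOLLOW(<K>) = {p}
Cell M[<K>, p] receives both <K> ::= <S> and <K> ::= ε — the grammar is not LL(1).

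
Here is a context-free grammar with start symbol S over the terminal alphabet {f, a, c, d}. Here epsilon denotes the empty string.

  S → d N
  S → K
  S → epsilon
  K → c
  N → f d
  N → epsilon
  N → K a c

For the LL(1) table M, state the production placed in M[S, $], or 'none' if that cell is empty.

S → epsilon

FIRST(K): from K→c we get {c}. So FIRST(K) = {c}.
FIRST(S): from S→d N we get {d}; from S→K we get {c}; from S→epsilon we get {epsilon}. So FIRST(S) = {epsilon, c, d}.
FIRST(N): from N→f d we get {f}; from N→epsilon we get {epsilon}; from N→K a c we get {c}. So FIRST(N) = {epsilon, c, f}.
FOLLOW(S) includes $ since S is the start symbol.
FOLLOW(S): S appears on no right-hand side. Thus FOLLOW(S) = {$}.
For S → d N: FIRST(d N) = {d}, so it goes in M[S, t] for t ∈ {d}.
For S → K: FIRST(K) = {c}, so it goes in M[S, t] for t ∈ {c}.
For S → epsilon: FIRST(epsilon) = {epsilon}, so it goes in M[S, t] for t ∈ {}; since epsilon ∈ FIRST, also for every t ∈ FOLLOW(S) = {$}.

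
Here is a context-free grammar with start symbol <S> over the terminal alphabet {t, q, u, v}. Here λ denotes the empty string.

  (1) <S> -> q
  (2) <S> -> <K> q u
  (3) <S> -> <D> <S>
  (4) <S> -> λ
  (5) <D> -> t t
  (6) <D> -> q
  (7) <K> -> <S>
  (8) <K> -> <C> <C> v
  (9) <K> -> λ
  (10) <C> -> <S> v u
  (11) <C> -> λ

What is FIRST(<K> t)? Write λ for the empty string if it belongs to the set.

{q, t, v}

FIRST(<D>) = {q, t}
FIRST(<S>) = {λ, q, t, v}  (via <K> q u, <D> <S>)
FIRST(<C>) = {λ, q, t, v}  (via <S> v u)
FIRST(<K>) = {λ, q, t, v}  (via <S>, <C> <C> v)
FIRST(<K> t): take FIRST of each symbol in turn, carrying on past any symbol whose FIRST contains λ; result {q, t, v}.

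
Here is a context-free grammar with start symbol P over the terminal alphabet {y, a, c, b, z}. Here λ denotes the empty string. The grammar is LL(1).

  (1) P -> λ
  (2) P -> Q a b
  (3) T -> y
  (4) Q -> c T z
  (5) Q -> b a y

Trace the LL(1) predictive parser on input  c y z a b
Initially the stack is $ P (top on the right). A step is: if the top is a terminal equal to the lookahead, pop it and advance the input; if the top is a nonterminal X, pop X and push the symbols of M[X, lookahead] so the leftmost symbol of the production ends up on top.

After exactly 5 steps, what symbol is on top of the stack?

     Stack        Input        Action
  1  $ P          c y z a b $  expand P -> Q a b
  2  $ b a Q      c y z a b $  expand Q -> c T z
  3  $ b a z T c  c y z a b $  match c
  4  $ b a z T    y z a b $    expand T -> y
  5  $ b a z y    y z a b $    match y
Stack after step 5: $ b a z (top = z).

z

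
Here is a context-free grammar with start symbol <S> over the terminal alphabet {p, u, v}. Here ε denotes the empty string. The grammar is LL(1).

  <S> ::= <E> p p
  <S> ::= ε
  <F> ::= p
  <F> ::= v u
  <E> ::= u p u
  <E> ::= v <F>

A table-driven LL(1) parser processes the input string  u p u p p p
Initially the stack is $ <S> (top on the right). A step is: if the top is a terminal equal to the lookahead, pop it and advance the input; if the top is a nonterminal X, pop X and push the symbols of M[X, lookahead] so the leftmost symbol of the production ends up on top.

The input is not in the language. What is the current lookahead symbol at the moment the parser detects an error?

step 1: stack=$ <S>  input=u p u p p p $  — expand <S> ::= <E> p p
step 2: stack=$ p p <E>  input=u p u p p p $  — expand <E> ::= u p u
step 3: stack=$ p p u p u  input=u p u p p p $  — match u
step 4: stack=$ p p u p  input=p u p p p $  — match p
step 5: stack=$ p p u  input=u p p p $  — match u
step 6: stack=$ p p  input=p p p $  — match p
step 7: stack=$ p  input=p p $  — match p
step 8: stack=$  input=p $  — error: stack empty but input remains

p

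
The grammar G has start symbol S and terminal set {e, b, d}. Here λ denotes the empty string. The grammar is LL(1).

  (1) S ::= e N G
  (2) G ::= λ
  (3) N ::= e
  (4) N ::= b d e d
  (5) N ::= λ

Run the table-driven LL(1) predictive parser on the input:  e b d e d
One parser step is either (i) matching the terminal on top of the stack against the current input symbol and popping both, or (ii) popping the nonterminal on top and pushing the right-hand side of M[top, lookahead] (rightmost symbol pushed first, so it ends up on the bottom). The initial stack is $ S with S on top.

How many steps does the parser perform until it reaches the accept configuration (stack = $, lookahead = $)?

8

     Stack        Input        Action
  1  $ S          e b d e d $  expand S ::= e N G
  2  $ G N e      e b d e d $  match e
  3  $ G N        b d e d $    expand N ::= b d e d
  4  $ G d e d b  b d e d $    match b
  5  $ G d e d    d e d $      match d
  6  $ G d e      e d $        match e
  7  $ G d        d $          match d
  8  $ G          $            expand G ::= λ
Accept reached after 8 steps.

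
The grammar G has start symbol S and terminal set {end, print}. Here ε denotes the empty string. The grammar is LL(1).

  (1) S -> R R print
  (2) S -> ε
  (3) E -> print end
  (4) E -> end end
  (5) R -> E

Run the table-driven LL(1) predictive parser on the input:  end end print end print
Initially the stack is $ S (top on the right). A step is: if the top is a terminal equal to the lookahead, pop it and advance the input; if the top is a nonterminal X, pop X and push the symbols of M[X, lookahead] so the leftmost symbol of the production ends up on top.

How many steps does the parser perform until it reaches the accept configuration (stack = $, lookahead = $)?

step 1: stack=$ S  input=end end print end print $  — expand S -> R R print
step 2: stack=$ print R R  input=end end print end print $  — expand R -> E
step 3: stack=$ print R E  input=end end print end print $  — expand E -> end end
step 4: stack=$ print R end end  input=end end print end print $  — match end
step 5: stack=$ print R end  input=end print end print $  — match end
step 6: stack=$ print R  input=print end print $  — expand R -> E
step 7: stack=$ print E  input=print end print $  — expand E -> print end
step 8: stack=$ print end print  input=print end print $  — match print
step 9: stack=$ print end  input=end print $  — match end
step 10: stack=$ print  input=print $  — match print
Accept reached after 10 steps.

10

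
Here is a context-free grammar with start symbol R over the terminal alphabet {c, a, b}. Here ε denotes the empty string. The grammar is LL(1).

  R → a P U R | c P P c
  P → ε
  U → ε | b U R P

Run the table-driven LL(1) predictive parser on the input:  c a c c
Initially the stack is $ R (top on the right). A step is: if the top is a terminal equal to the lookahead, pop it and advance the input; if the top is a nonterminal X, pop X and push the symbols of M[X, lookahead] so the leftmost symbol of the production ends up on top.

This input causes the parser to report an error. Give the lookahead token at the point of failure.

a

step 1: stack=$ R  input=c a c c $  — expand R → c P P c
step 2: stack=$ c P P c  input=c a c c $  — match c
step 3: stack=$ c P P  input=a c c $  — expand P → ε
step 4: stack=$ c P  input=a c c $  — expand P → ε
step 5: stack=$ c  input=a c c $  — error: top is terminal c but lookahead is a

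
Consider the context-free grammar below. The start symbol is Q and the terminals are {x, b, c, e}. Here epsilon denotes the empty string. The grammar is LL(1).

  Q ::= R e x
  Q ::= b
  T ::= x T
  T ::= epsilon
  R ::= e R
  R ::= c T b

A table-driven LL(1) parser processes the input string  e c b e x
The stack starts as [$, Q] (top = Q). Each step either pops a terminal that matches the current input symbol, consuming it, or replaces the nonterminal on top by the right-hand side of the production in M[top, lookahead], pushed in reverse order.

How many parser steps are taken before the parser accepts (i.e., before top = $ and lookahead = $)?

step 1: stack=$ Q  input=e c b e x $  — expand Q ::= R e x
step 2: stack=$ x e R  input=e c b e x $  — expand R ::= e R
step 3: stack=$ x e R e  input=e c b e x $  — match e
step 4: stack=$ x e R  input=c b e x $  — expand R ::= c T b
step 5: stack=$ x e b T c  input=c b e x $  — match c
step 6: stack=$ x e b T  input=b e x $  — expand T ::= epsilon
step 7: stack=$ x e b  input=b e x $  — match b
step 8: stack=$ x e  input=e x $  — match e
step 9: stack=$ x  input=x $  — match x
Accept reached after 9 steps.

9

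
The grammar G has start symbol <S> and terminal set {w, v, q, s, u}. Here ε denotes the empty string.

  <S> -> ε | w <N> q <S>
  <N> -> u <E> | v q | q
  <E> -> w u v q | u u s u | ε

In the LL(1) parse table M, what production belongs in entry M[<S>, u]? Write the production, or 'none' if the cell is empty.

none

FIRST(<S>) = {ε, w}
FIRST(<N>) = {q, u, v}
FIRST(<E>) = {ε, u, w}
FOLLOW(<S>) includes $ since <S> is the start symbol.
FOLLOW(<S>): in <S>->w <N> q <S>, the suffix after <S> is empty (adds nothing new). Thus FOLLOW(<S>) = {$}.
For <S> -> ε: FIRST(ε) = {ε}, so it goes in M[<S>, t] for t ∈ {}; since ε ∈ FIRST, also for every t ∈ FOLLOW(<S>) = {$}.
For <S> -> w <N> q <S>: FIRST(w <N> q <S>) = {w}, so it goes in M[<S>, t] for t ∈ {w}.
None of these place a production in M[<S>, u].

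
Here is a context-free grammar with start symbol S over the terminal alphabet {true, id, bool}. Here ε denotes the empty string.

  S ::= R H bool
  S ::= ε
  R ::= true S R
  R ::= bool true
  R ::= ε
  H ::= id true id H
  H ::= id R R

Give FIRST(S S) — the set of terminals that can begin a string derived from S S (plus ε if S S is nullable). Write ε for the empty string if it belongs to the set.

{ε, bool, id, true}

FIRST(R): from R::=true S R we get {true}; from R::=bool true we get {bool}; from R::=ε we get {ε}. So FIRST(R) = {ε, bool, true}.
FIRST(H): from H::=id true id H we get {id}; from H::=id R R we get {id}. So FIRST(H) = {id}.
FIRST(S): from S::=R H bool we get {bool, id, true}; from S::=ε we get {ε}. So FIRST(S) = {ε, bool, id, true}.
FIRST(S S): take FIRST of each symbol in turn, carrying on past any symbol whose FIRST contains ε; result {ε, bool, id, true}.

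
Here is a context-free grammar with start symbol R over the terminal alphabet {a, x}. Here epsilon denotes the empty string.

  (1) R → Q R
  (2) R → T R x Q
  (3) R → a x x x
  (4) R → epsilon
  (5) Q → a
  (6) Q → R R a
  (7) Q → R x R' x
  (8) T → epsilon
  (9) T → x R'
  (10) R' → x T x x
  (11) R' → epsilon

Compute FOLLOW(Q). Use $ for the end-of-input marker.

FIRST(T) = {epsilon, x}
FIRST(R') = {epsilon, x}
FIRST(R) = {epsilon, a, x}  (via Q R, T R x Q)
FIRST(Q) = {a, x}  (via R R a, R x R' x)
FOLLOW(R) includes $ since R is the start symbol.
FOLLOW(R): in R→Q R, the suffix after R is empty (adds nothing new); in R→T R x Q, R is followed by x Q with FIRST {x}; in Q→R R a (occurrence 1), R is followed by R a with FIRST {a, x}; in Q→R R a (occurrence 2), R is followed by a with FIRST {a}; in Q→R x R' x, R is followed by x R' x with FIRST {x}. Thus FOLLOW(R) = {$, a, x}.
FOLLOW(Q): in R→Q R, Q is followed by R with FIRST {epsilon, a, x}; in R→Q R, the suffix after Q is nullable, so FOLLOW(Q) ⊇ FOLLOW(R) = {$, a, x}; in R→T R x Q, the suffix after Q is empty, so FOLLOW(Q) ⊇ FOLLOW(R) = {$, a, x}. Thus FOLLOW(Q) = {$, a, x}.
FOLLOW(T): in R→T R x Q, T is followed by R x Q with FIRST {a, x}; in R'→x T x x, T is followed by x x with FIRST {x}. Thus FOLLOW(T) = {a, x}.
FOLLOW(R'): in Q→R x R' x, R' is followed by x with FIRST {x}; in T→x R', the suffix after R' is empty, so FOLLOW(R') ⊇ FOLLOW(T) = {a, x}. Thus FOLLOW(R') = {a, x}.

{$, a, x}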